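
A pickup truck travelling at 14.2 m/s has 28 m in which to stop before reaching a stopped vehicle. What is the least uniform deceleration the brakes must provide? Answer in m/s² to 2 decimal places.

Required deceleration ≈ 3.60 m/s²

v² = 2a·d ⇒ a = v²/(2d) = 14.2000² / (2 × 28.000) = 201.640 / 56.000 = 3.6007 m/s².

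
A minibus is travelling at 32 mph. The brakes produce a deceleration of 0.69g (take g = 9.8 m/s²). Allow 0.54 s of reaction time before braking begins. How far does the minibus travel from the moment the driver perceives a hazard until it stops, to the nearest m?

32 mph × 0.44704 = 14.3053 m/s.
a = 0.69 × 9.8 = 6.762 m/s².
Reaction distance = v·t_r = 14.3053 × 0.54 = 7.725 m.
Braking distance = v²/(2a) = 14.3053² / (2 × 6.762) = 204.642 / 13.524 = 15.132 m.
Total = 7.725 + 15.132 = 22.857 m.

Total stopping distance ≈ 23 m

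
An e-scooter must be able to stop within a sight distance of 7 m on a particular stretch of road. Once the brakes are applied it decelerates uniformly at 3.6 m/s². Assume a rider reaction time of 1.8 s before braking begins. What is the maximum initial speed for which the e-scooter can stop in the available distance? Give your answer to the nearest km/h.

Stopping distance: v·t_r + v²/(2a) = 7 with t_r = 1.8 s and a = 3.600 m/s².
So v² + 12.960 v − 50.40 = 0.
Positive root: v = −a·t_r + √((a·t_r)² + 2a·d) = −6.480 + √(41.990 + 50.40) = 3.1320 m/s.
3.1320 m/s × 3.6 = 11.275 km/h.

Maximum speed ≈ 11 km/h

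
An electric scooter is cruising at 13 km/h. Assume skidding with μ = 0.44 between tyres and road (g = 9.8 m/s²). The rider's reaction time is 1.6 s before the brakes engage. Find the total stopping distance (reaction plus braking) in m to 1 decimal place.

Total stopping distance ≈ 7.3 m

13 km/h ÷ 3.6 = 3.6111 m/s.
a = μg = 0.44 × 9.8 = 4.312 m/s².
Reaction distance = v·t_r = 3.6111 × 1.6 = 5.778 m.
Braking distance = v²/(2a) = 3.6111² / (2 × 4.312) = 13.040 / 8.624 = 1.512 m.
Total = 5.778 + 1.512 = 7.290 m.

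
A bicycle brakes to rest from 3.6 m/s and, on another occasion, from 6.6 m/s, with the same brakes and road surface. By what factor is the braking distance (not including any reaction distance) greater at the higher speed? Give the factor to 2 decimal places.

Factor ≈ 3.36

Braking distance d = v²/(2a), so with a fixed, d ∝ v².
Factor = (6.6/3.6)² = 1.8333² = 3.3610.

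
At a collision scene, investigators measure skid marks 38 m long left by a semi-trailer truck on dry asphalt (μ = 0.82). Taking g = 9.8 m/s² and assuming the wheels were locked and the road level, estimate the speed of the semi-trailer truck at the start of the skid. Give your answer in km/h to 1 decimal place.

Deceleration a = μg = 0.82 × 9.8 = 8.036 m/s².
v = √(2a·d) = √(2 × 8.036 × 38) = √610.736 = 24.7131 m/s.
= 24.7131 × 3.6 = 88.967 km/h.

Initial speed ≈ 89.0 km/h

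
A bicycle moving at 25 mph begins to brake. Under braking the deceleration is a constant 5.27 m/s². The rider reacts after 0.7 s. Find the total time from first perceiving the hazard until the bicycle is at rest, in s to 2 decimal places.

25 mph × 0.44704 = 11.1760 m/s.
Braking time = v/a = 11.1760 / 5.270 = 2.121 s.
Total = 0.7 + 2.121 = 2.821 s.

Total time ≈ 2.82 s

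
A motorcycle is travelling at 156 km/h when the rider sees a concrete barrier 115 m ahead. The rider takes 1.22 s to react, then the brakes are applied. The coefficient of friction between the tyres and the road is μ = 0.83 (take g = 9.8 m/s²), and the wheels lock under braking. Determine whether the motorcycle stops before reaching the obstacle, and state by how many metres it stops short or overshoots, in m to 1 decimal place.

156 km/h ÷ 3.6 = 43.3333 m/s.
a = μg = 0.83 × 9.8 = 8.134 m/s².
Reaction distance = 43.3333 × 1.22 = 52.867 m.
Braking distance = v²/(2a) = 1877.775 / 16.268 = 115.428 m.
Total stopping distance = 52.867 + 115.428 = 168.295 m, vs 115 m available — it cannot stop in time and overshoots by 168.295 − 115 = 53.295 m.

No — it overshoots by 53.3 m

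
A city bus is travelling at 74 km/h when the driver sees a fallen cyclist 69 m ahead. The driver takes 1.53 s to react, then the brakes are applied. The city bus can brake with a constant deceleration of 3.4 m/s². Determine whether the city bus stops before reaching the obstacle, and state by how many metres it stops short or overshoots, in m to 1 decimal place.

No — it overshoots by 24.6 m

74 km/h ÷ 3.6 = 20.5556 m/s.
Reaction distance = 20.5556 × 1.53 = 31.450 m.
Braking distance = v²/(2a) = 422.533 / 6.800 = 62.137 m.
Total stopping distance = 31.450 + 62.137 = 93.587 m, vs 69 m available — it cannot stop in time and overshoots by 93.587 − 69 = 24.587 m.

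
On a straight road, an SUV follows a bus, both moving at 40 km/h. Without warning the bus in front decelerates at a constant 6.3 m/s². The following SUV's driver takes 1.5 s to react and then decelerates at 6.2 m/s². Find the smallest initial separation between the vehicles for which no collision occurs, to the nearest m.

40 km/h ÷ 3.6 = 11.1111 m/s.
Leader travels v²/(2a_L) = 123.457 / 12.600 = 9.798 m before stopping.
Follower covers v·t_r = 11.1111 × 1.5 = 16.667 m while reacting, then v²/(2a_F) = 123.457 / 12.400 = 9.956 m while braking, for a total of 16.667 + 9.956 = 26.623 m.
Since a_F ≤ a_L and the follower starts braking later, the follower is never slower than the leader, so the closest approach is when both have stopped.
Minimum gap = 26.623 − 9.798 = 16.825 m.

Minimum gap ≈ 17 m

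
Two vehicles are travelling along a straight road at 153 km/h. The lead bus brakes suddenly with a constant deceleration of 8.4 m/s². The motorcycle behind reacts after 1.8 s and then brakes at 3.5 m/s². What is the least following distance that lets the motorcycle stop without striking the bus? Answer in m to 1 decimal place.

Minimum gap ≈ 227.0 m

153 km/h ÷ 3.6 = 42.5000 m/s.
Leader travels v²/(2a_L) = 1806.250 / 16.800 = 107.515 m before stopping.
Follower covers v·t_r = 42.5000 × 1.8 = 76.500 m while reacting, then v²/(2a_F) = 1806.250 / 7.000 = 258.036 m while braking, for a total of 76.500 + 258.036 = 334.536 m.
Since a_F ≤ a_L and the follower starts braking later, the follower is never slower than the leader, so the closest approach is when both have stopped.
Minimum gap = 334.536 − 107.515 = 227.021 m.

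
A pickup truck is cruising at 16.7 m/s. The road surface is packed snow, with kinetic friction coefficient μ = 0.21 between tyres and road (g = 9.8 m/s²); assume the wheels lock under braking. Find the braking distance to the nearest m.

a = μg = 0.21 × 9.8 = 2.058 m/s².
Braking distance = v²/(2a) = 16.7000² / (2 × 2.058) = 278.890 / 4.116 = 67.758 m.

Braking distance ≈ 68 m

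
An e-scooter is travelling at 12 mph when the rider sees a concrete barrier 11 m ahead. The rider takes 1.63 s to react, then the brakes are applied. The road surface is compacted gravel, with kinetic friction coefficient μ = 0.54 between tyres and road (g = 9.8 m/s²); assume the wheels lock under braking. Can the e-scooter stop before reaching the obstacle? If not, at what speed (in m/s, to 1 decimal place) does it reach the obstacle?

12 mph × 0.44704 = 5.3645 m/s.
a = μg = 0.54 × 9.8 = 5.292 m/s².
Reaction distance = 5.3645 × 1.63 = 8.744 m.
Braking distance needed to stop: v²/(2a) = 28.778 / 10.584 = 2.719 m, so total needed = 8.744 + 2.719 = 11.463 m > 11 m — it cannot stop.
Distance remaining when braking begins: 11 − 8.744 = 2.256 m.
v² = v₀² − 2a·d = 28.778 − 2 × 5.292 × 2.256 = 4.900 m²/s².
v = √4.900 = 2.214 m/s.

No — it strikes the obstacle at 2.2 m/s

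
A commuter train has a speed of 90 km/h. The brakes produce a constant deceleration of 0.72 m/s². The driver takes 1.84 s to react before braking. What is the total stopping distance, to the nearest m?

Total stopping distance ≈ 480 m

90 km/h ÷ 3.6 = 25.0000 m/s.
Reaction distance = v·t_r = 25.0000 × 1.84 = 46.000 m.
Braking distance = v²/(2a) = 25.0000² / (2 × 0.720) = 625.000 / 1.440 = 434.028 m.
Total = 46.000 + 434.028 = 480.028 m.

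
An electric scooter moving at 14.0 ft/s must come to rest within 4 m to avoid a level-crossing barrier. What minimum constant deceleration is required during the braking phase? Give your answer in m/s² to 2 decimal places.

Required deceleration ≈ 2.28 m/s²

14 ft/s × 0.3048 = 4.2672 m/s.
v² = 2a·d ⇒ a = v²/(2d) = 4.2672² / (2 × 4.000) = 18.209 / 8.000 = 2.2761 m/s².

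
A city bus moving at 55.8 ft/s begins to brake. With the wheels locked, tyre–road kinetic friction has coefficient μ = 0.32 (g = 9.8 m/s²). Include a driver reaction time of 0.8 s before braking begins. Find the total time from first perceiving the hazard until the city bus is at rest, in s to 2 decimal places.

55.8 ft/s × 0.3048 = 17.0078 m/s.
a = μg = 0.32 × 9.8 = 3.136 m/s².
Braking time = v/a = 17.0078 / 3.136 = 5.423 s.
Total = 0.8 + 5.423 = 6.223 s.

Total time ≈ 6.22 s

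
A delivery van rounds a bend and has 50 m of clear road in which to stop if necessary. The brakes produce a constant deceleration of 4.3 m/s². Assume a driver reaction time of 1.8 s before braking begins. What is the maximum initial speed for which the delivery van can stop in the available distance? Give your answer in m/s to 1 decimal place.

Maximum speed ≈ 14.4 m/s

Stopping distance: v·t_r + v²/(2a) = 50 with t_r = 1.8 s and a = 4.300 m/s².
So v² + 15.480 v − 430.00 = 0.
Positive root: v = −a·t_r + √((a·t_r)² + 2a·d) = −7.740 + √(59.908 + 430.00) = 14.3939 m/s.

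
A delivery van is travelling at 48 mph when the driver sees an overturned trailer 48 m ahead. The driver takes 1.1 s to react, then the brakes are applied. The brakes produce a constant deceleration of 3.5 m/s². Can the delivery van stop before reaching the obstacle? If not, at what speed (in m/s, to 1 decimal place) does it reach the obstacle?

48 mph × 0.44704 = 21.4579 m/s.
Reaction distance = 21.4579 × 1.1 = 23.604 m.
Braking distance needed to stop: v²/(2a) = 460.441 / 7.000 = 65.777 m, so total needed = 23.604 + 65.777 = 89.381 m > 48 m — it cannot stop.
Distance remaining when braking begins: 48 − 23.604 = 24.396 m.
v² = v₀² − 2a·d = 460.441 − 2 × 3.500 × 24.396 = 289.669 m²/s².
v = √289.669 = 17.020 m/s.

No — it strikes the obstacle at 17.0 m/s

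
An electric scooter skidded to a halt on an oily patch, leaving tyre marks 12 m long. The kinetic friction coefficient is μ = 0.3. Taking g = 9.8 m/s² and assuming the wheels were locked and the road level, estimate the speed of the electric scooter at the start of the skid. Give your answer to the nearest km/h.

Deceleration a = μg = 0.3 × 9.8 = 2.940 m/s².
v = √(2a·d) = √(2 × 2.940 × 12) = √70.560 = 8.4000 m/s.
= 8.4000 × 3.6 = 30.240 km/h.

Initial speed ≈ 30 km/h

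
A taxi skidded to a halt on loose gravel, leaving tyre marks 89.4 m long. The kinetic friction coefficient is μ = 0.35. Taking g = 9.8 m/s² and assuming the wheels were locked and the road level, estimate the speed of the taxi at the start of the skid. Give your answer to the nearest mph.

Deceleration a = μg = 0.35 × 9.8 = 3.430 m/s².
v = √(2a·d) = √(2 × 3.430 × 89.4) = √613.284 = 24.7646 m/s.
= 24.7646 ÷ 0.44704 = 55.397 mph.

Initial speed ≈ 55 mph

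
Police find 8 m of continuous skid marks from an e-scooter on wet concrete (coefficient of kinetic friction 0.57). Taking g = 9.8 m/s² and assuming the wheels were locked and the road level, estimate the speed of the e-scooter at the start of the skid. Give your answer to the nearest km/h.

Initial speed ≈ 34 km/h

Deceleration a = μg = 0.57 × 9.8 = 5.586 m/s².
v = √(2a·d) = √(2 × 5.586 × 8) = √89.376 = 9.4539 m/s.
= 9.4539 × 3.6 = 34.034 km/h.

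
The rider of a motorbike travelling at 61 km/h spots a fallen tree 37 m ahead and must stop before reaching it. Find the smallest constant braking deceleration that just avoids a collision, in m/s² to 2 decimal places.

61 km/h ÷ 3.6 = 16.9444 m/s.
v² = 2a·d ⇒ a = v²/(2d) = 16.9444² / (2 × 37.000) = 287.113 / 74.000 = 3.8799 m/s².

Required deceleration ≈ 3.88 m/s²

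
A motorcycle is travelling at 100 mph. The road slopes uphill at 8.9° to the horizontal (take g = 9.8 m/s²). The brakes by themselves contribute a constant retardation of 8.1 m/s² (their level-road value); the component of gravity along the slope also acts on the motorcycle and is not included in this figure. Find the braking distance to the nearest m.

100 mph × 0.44704 = 44.7040 m/s.
Gravity along the uphill slope adds to the braking deceleration: a_eff = 8.100 + 9.8·sin 8.9° = 8.100 + 1.516 = 9.616 m/s².
Braking distance = v²/(2a) = 44.7040² / (2 × 9.616) = 1998.448 / 19.232 = 103.913 m.

Braking distance ≈ 104 m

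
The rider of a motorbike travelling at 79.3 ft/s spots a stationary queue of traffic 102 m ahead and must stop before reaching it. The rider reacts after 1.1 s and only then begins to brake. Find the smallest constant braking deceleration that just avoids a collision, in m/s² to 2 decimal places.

79.3 ft/s × 0.3048 = 24.1706 m/s.
Distance covered during reaction = 24.1706 × 1.1 = 26.588 m.
Distance available for braking: 102 − 26.588 = 75.412 m.
v² = 2a·d ⇒ a = v²/(2d) = 24.1706² / (2 × 75.412) = 584.218 / 150.824 = 3.8735 m/s².

Required deceleration ≈ 3.87 m/s²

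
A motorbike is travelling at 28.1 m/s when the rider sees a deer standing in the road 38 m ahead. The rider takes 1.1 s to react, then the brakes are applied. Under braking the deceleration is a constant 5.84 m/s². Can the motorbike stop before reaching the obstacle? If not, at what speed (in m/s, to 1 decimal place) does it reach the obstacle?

Reaction distance = 28.1000 × 1.1 = 30.910 m.
Braking distance needed to stop: v²/(2a) = 789.610 / 11.680 = 67.604 m, so total needed = 30.910 + 67.604 = 98.514 m > 38 m — it cannot stop.
Distance remaining when braking begins: 38 − 30.910 = 7.090 m.
v² = v₀² − 2a·d = 789.610 − 2 × 5.840 × 7.090 = 706.799 m²/s².
v = √706.799 = 26.586 m/s.

No — it strikes the obstacle at 26.6 m/s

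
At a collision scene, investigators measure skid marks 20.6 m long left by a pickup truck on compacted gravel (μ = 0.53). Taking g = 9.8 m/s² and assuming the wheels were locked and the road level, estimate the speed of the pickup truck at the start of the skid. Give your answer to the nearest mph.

Deceleration a = μg = 0.53 × 9.8 = 5.194 m/s².
v = √(2a·d) = √(2 × 5.194 × 20.6) = √213.993 = 14.6285 m/s.
= 14.6285 ÷ 0.44704 = 32.723 mph.

Initial speed ≈ 33 mph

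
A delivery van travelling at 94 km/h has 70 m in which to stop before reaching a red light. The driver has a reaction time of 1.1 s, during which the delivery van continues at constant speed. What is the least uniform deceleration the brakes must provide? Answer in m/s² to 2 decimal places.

94 km/h ÷ 3.6 = 26.1111 m/s.
Distance covered during reaction = 26.1111 × 1.1 = 28.722 m.
Distance available for braking: 70 − 28.722 = 41.278 m.
v² = 2a·d ⇒ a = v²/(2d) = 26.1111² / (2 × 41.278) = 681.790 / 82.556 = 8.2585 m/s².

Required deceleration ≈ 8.26 m/s²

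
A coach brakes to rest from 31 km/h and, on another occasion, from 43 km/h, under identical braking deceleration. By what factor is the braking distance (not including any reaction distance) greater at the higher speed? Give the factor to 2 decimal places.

Factor ≈ 1.92

Braking distance d = v²/(2a), so with a fixed, d ∝ v².
Factor = (43/31)² = 1.3871² = 1.9240.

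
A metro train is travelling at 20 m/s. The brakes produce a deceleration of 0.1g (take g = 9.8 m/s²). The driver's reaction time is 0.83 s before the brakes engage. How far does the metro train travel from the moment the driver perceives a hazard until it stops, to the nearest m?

Total stopping distance ≈ 221 m

a = 0.1 × 9.8 = 0.980 m/s².
Reaction distance = v·t_r = 20.0000 × 0.83 = 16.600 m.
Braking distance = v²/(2a) = 20.0000² / (2 × 0.980) = 400.000 / 1.960 = 204.082 m.
Total = 16.600 + 204.082 = 220.682 m.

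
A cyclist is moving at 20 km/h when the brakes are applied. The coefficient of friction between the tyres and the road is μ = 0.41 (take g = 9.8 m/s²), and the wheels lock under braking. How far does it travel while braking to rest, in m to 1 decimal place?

Braking distance ≈ 3.8 m

20 km/h ÷ 3.6 = 5.5556 m/s.
a = μg = 0.41 × 9.8 = 4.018 m/s².
Braking distance = v²/(2a) = 5.5556² / (2 × 4.018) = 30.865 / 8.036 = 3.841 m.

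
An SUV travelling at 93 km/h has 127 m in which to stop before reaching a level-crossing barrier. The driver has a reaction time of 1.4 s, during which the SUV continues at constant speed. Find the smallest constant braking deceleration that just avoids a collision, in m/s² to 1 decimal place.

Required deceleration ≈ 3.7 m/s²

93 km/h ÷ 3.6 = 25.8333 m/s.
Distance covered during reaction = 25.8333 × 1.4 = 36.167 m.
Distance available for braking: 127 − 36.167 = 90.833 m.
v² = 2a·d ⇒ a = v²/(2d) = 25.8333² / (2 × 90.833) = 667.359 / 181.666 = 3.6735 m/s².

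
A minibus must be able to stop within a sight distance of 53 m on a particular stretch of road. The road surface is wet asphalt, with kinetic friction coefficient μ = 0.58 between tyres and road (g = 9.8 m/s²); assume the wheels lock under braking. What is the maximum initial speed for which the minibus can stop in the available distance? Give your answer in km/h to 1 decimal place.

Maximum speed ≈ 88.4 km/h

a = μg = 0.58 × 9.8 = 5.684 m/s².
v²/(2a) = d ⇒ v = √(2 × 5.684 × 53) = √602.50 = 24.5459 m/s.
24.5459 m/s × 3.6 = 88.365 km/h.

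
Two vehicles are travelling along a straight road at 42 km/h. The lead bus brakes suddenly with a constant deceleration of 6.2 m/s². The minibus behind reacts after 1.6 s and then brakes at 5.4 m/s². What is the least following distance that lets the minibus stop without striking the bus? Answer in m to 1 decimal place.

42 km/h ÷ 3.6 = 11.6667 m/s.
Leader travels v²/(2a_L) = 136.112 / 12.400 = 10.977 m before stopping.
Follower covers v·t_r = 11.6667 × 1.6 = 18.667 m while reacting, then v²/(2a_F) = 136.112 / 10.800 = 12.603 m while braking, for a total of 18.667 + 12.603 = 31.270 m.
Since a_F ≤ a_L and the follower starts braking later, the follower is never slower than the leader, so the closest approach is when both have stopped.
Minimum gap = 31.270 − 10.977 = 20.293 m.

Minimum gap ≈ 20.3 m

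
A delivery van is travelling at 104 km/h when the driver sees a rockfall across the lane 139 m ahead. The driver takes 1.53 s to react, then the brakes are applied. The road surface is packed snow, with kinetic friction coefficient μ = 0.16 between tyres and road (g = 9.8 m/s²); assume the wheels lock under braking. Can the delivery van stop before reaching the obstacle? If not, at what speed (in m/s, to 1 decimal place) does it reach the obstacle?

No — it strikes the obstacle at 23.2 m/s

104 km/h ÷ 3.6 = 28.8889 m/s.
a = μg = 0.16 × 9.8 = 1.568 m/s².
Reaction distance = 28.8889 × 1.53 = 44.200 m.
Braking distance needed to stop: v²/(2a) = 834.569 / 3.136 = 266.125 m, so total needed = 44.200 + 266.125 = 310.325 m > 139 m — it cannot stop.
Distance remaining when braking begins: 139 − 44.200 = 94.800 m.
v² = v₀² − 2a·d = 834.569 − 2 × 1.568 × 94.800 = 537.276 m²/s².
v = √537.276 = 23.179 m/s.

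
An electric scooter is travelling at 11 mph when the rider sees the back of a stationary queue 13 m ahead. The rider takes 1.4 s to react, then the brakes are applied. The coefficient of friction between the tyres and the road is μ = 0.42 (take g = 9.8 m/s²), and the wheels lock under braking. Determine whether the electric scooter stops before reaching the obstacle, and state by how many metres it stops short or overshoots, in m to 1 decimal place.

Yes — it stops 3.2 m short of the obstacle

11 mph × 0.44704 = 4.9174 m/s.
a = μg = 0.42 × 9.8 = 4.116 m/s².
Reaction distance = 4.9174 × 1.4 = 6.884 m.
Braking distance = v²/(2a) = 24.181 / 8.232 = 2.937 m.
Total stopping distance = 6.884 + 2.937 = 9.821 m, vs 13 m available — it stops with 13 − 9.821 = 3.179 m to spare.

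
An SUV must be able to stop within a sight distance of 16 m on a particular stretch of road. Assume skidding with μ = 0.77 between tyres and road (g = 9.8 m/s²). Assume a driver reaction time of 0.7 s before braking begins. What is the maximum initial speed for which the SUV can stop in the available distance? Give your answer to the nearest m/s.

a = μg = 0.77 × 9.8 = 7.546 m/s².
Stopping distance: v·t_r + v²/(2a) = 16 with t_r = 0.7 s and a = 7.546 m/s².
So v² + 10.564 v − 241.47 = 0.
Positive root: v = −a·t_r + √((a·t_r)² + 2a·d) = −5.282 + √(27.900 + 241.47) = 11.1305 m/s.

Maximum speed ≈ 11 m/s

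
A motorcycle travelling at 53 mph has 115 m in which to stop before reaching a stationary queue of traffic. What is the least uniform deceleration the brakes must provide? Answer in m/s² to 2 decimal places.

53 mph × 0.44704 = 23.6931 m/s.
v² = 2a·d ⇒ a = v²/(2d) = 23.6931² / (2 × 115.000) = 561.363 / 230.000 = 2.4407 m/s².

Required deceleration ≈ 2.44 m/s²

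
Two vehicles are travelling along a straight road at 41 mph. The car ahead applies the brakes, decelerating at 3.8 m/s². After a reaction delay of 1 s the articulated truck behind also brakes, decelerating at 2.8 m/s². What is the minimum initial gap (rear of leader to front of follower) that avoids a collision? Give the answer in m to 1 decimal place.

Minimum gap ≈ 34.1 m

41 mph × 0.44704 = 18.3286 m/s.
Leader travels v²/(2a_L) = 335.938 / 7.600 = 44.202 m before stopping.
Follower covers v·t_r = 18.3286 × 1 = 18.329 m while reacting, then v²/(2a_F) = 335.938 / 5.600 = 59.989 m while braking, for a total of 18.329 + 59.989 = 78.318 m.
Since a_F ≤ a_L and the follower starts braking later, the follower is never slower than the leader, so the closest approach is when both have stopped.
Minimum gap = 78.318 − 44.202 = 34.116 m.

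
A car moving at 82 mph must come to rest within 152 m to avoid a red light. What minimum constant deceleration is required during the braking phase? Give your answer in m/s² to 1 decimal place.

82 mph × 0.44704 = 36.6573 m/s.
v² = 2a·d ⇒ a = v²/(2d) = 36.6573² / (2 × 152.000) = 1343.758 / 304.000 = 4.4203 m/s².

Required deceleration ≈ 4.4 m/s²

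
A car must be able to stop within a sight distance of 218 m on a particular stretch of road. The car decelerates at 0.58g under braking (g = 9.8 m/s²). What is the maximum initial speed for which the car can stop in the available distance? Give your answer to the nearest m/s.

a = 0.58 × 9.8 = 5.684 m/s².
v²/(2a) = d ⇒ v = √(2 × 5.684 × 218) = √2478.22 = 49.7817 m/s.

Maximum speed ≈ 50 m/s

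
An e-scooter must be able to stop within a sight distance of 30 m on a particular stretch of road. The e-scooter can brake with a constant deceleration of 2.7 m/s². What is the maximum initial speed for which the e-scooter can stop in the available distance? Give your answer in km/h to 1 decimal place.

v²/(2a) = d ⇒ v = √(2 × 2.700 × 30) = √162.00 = 12.7279 m/s.
12.7279 m/s × 3.6 = 45.820 km/h.

Maximum speed ≈ 45.8 km/h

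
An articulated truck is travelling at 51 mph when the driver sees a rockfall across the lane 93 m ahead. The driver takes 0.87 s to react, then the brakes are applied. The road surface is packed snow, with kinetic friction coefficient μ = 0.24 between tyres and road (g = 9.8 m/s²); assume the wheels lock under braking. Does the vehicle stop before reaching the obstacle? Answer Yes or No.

51 mph × 0.44704 = 22.7990 m/s.
a = μg = 0.24 × 9.8 = 2.352 m/s².
Reaction distance = 22.7990 × 0.87 = 19.835 m.
Braking distance = v²/(2a) = 519.794 / 4.704 = 110.500 m.
Total stopping distance = 19.835 + 110.500 = 130.335 m, vs 93 m available — it cannot stop in time and overshoots by 130.335 − 93 = 37.335 m.

No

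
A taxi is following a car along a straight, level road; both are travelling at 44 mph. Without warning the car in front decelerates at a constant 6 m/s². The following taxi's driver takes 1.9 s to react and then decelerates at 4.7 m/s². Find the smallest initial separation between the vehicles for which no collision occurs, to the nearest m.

44 mph × 0.44704 = 19.6698 m/s.
Leader travels v²/(2a_L) = 386.901 / 12.000 = 32.242 m before stopping.
Follower covers v·t_r = 19.6698 × 1.9 = 37.373 m while reacting, then v²/(2a_F) = 386.901 / 9.400 = 41.160 m while braking, for a total of 37.373 + 41.160 = 78.533 m.
Since a_F ≤ a_L and the follower starts braking later, the follower is never slower than the leader, so the closest approach is when both have stopped.
Minimum gap = 78.533 − 32.242 = 46.291 m.

Minimum gap ≈ 46 m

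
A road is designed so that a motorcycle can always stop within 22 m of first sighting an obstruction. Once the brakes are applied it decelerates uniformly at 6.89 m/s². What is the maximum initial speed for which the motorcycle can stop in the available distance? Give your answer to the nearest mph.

v²/(2a) = d ⇒ v = √(2 × 6.890 × 22) = √303.16 = 17.4115 m/s.
17.4115 m/s ÷ 0.44704 = 38.948 mph.

Maximum speed ≈ 39 mph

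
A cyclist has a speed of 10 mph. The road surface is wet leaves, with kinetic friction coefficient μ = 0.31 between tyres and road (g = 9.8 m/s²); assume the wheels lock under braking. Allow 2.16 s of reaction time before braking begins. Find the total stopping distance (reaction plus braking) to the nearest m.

10 mph × 0.44704 = 4.4704 m/s.
a = μg = 0.31 × 9.8 = 3.038 m/s².
Reaction distance = v·t_r = 4.4704 × 2.16 = 9.656 m.
Braking distance = v²/(2a) = 4.4704² / (2 × 3.038) = 19.984 / 6.076 = 3.289 m.
Total = 9.656 + 3.289 = 12.945 m.

Total stopping distance ≈ 13 m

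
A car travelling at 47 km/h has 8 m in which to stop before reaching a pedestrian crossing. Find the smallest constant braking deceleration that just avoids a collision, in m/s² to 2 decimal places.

Required deceleration ≈ 10.65 m/s²

47 km/h ÷ 3.6 = 13.0556 m/s.
v² = 2a·d ⇒ a = v²/(2d) = 13.0556² / (2 × 8.000) = 170.449 / 16.000 = 10.6531 m/s².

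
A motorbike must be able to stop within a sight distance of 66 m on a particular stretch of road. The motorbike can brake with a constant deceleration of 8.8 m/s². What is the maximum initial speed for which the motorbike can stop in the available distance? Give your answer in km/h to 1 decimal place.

Maximum speed ≈ 122.7 km/h

v²/(2a) = d ⇒ v = √(2 × 8.800 × 66) = √1161.60 = 34.0823 m/s.
34.0823 m/s × 3.6 = 122.696 km/h.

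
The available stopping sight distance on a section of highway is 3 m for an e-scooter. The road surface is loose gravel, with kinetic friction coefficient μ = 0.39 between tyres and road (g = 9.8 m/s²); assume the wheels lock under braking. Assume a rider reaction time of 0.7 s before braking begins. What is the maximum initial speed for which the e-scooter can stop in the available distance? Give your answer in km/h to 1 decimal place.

Maximum speed ≈ 10.1 km/h

a = μg = 0.39 × 9.8 = 3.822 m/s².
Stopping distance: v·t_r + v²/(2a) = 3 with t_r = 0.7 s and a = 3.822 m/s².
So v² + 5.351 v − 22.93 = 0.
Positive root: v = −a·t_r + √((a·t_r)² + 2a·d) = −2.675 + √(7.156 + 22.93) = 2.8101 m/s.
2.8101 m/s × 3.6 = 10.116 km/h.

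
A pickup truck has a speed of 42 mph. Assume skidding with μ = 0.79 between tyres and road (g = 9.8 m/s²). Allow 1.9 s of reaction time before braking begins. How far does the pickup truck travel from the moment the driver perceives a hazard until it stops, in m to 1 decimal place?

Total stopping distance ≈ 58.4 m

42 mph × 0.44704 = 18.7757 m/s.
a = μg = 0.79 × 9.8 = 7.742 m/s².
Reaction distance = v·t_r = 18.7757 × 1.9 = 35.674 m.
Braking distance = v²/(2a) = 18.7757² / (2 × 7.742) = 352.527 / 15.484 = 22.767 m.
Total = 35.674 + 22.767 = 58.441 m.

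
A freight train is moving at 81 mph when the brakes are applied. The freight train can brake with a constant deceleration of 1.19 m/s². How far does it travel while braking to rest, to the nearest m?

81 mph × 0.44704 = 36.2102 m/s.
Braking distance = v²/(2a) = 36.2102² / (2 × 1.190) = 1311.179 / 2.380 = 550.916 m.

Braking distance ≈ 551 m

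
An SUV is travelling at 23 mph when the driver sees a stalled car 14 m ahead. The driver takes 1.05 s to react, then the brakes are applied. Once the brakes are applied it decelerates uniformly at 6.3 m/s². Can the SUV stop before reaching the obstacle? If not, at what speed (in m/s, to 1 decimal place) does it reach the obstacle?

23 mph × 0.44704 = 10.2819 m/s.
Reaction distance = 10.2819 × 1.05 = 10.796 m.
Braking distance needed to stop: v²/(2a) = 105.717 / 12.600 = 8.390 m, so total needed = 10.796 + 8.390 = 19.186 m > 14 m — it cannot stop.
Distance remaining when braking begins: 14 − 10.796 = 3.204 m.
v² = v₀² − 2a·d = 105.717 − 2 × 6.300 × 3.204 = 65.347 m²/s².
v = √65.347 = 8.084 m/s.

No — it strikes the obstacle at 8.1 m/s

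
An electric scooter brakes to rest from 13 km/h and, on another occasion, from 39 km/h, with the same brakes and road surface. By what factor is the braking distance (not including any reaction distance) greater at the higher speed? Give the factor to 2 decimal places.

Braking distance d = v²/(2a), so with a fixed, d ∝ v².
Factor = (39/13)² = 3.0000² = 9.0000.

Factor ≈ 9.00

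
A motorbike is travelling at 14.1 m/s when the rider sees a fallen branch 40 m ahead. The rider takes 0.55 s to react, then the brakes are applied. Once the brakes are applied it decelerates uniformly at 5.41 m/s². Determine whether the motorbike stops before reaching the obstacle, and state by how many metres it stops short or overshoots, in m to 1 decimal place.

Yes — it stops 13.9 m short of the obstacle

Reaction distance = 14.1000 × 0.55 = 7.755 m.
Braking distance = v²/(2a) = 198.810 / 10.820 = 18.374 m.
Total stopping distance = 7.755 + 18.374 = 26.129 m, vs 40 m available — it stops with 40 − 26.129 = 13.871 m to spare.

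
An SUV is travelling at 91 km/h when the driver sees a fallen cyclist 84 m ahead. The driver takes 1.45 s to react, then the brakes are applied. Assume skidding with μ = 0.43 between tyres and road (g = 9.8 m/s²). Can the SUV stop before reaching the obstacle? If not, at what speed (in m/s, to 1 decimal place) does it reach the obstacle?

No — it strikes the obstacle at 15.5 m/s

91 km/h ÷ 3.6 = 25.2778 m/s.
a = μg = 0.43 × 9.8 = 4.214 m/s².
Reaction distance = 25.2778 × 1.45 = 36.653 m.
Braking distance needed to stop: v²/(2a) = 638.967 / 8.428 = 75.815 m, so total needed = 36.653 + 75.815 = 112.468 m > 84 m — it cannot stop.
Distance remaining when braking begins: 84 − 36.653 = 47.347 m.
v² = v₀² − 2a·d = 638.967 − 2 × 4.214 × 47.347 = 239.926 m²/s².
v = √239.926 = 15.490 m/s.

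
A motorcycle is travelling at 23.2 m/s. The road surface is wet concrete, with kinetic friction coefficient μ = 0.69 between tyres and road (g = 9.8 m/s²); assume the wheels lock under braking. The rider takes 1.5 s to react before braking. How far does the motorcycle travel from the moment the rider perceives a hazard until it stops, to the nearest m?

a = μg = 0.69 × 9.8 = 6.762 m/s².
Reaction distance = v·t_r = 23.2000 × 1.5 = 34.800 m.
Braking distance = v²/(2a) = 23.2000² / (2 × 6.762) = 538.240 / 13.524 = 39.799 m.
Total = 34.800 + 39.799 = 74.599 m.

Total stopping distance ≈ 75 m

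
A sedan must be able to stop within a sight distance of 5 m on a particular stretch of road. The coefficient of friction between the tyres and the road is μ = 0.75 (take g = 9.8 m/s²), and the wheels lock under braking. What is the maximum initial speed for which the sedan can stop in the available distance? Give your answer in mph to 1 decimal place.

a = μg = 0.75 × 9.8 = 7.350 m/s².
v²/(2a) = d ⇒ v = √(2 × 7.350 × 5) = √73.50 = 8.5732 m/s.
8.5732 m/s ÷ 0.44704 = 19.178 mph.

Maximum speed ≈ 19.2 mph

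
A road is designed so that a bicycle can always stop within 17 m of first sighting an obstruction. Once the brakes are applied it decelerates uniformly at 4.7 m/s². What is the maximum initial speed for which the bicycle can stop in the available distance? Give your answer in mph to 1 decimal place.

v²/(2a) = d ⇒ v = √(2 × 4.700 × 17) = √159.80 = 12.6412 m/s.
12.6412 m/s ÷ 0.44704 = 28.278 mph.

Maximum speed ≈ 28.3 mph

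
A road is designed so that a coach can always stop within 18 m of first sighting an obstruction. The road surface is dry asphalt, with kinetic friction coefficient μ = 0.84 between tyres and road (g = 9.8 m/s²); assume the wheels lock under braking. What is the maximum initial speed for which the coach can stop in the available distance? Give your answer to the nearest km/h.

Maximum speed ≈ 62 km/h

a = μg = 0.84 × 9.8 = 8.232 m/s².
v²/(2a) = d ⇒ v = √(2 × 8.232 × 18) = √296.35 = 17.2148 m/s.
17.2148 m/s × 3.6 = 61.973 km/h.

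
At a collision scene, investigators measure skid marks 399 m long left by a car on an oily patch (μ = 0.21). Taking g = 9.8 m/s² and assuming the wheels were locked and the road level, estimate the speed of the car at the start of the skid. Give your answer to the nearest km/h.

Initial speed ≈ 146 km/h

Deceleration a = μg = 0.21 × 9.8 = 2.058 m/s².
v = √(2a·d) = √(2 × 2.058 × 399) = √1642.284 = 40.5251 m/s.
= 40.5251 × 3.6 = 145.890 km/h.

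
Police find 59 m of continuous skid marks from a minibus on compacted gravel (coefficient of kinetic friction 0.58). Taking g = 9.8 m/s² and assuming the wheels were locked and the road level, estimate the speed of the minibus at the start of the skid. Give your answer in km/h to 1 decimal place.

Initial speed ≈ 93.2 km/h

Deceleration a = μg = 0.58 × 9.8 = 5.684 m/s².
v = √(2a·d) = √(2 × 5.684 × 59) = √670.712 = 25.8981 m/s.
= 25.8981 × 3.6 = 93.233 km/h.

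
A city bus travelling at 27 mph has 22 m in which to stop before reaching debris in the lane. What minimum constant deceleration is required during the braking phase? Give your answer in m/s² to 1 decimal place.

Required deceleration ≈ 3.3 m/s²

27 mph × 0.44704 = 12.0701 m/s.
v² = 2a·d ⇒ a = v²/(2d) = 12.0701² / (2 × 22.000) = 145.687 / 44.000 = 3.3111 m/s².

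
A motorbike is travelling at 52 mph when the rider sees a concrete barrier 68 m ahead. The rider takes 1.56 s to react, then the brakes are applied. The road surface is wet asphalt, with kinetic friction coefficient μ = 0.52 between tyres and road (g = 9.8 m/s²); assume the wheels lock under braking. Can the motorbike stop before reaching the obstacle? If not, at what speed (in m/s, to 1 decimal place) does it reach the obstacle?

52 mph × 0.44704 = 23.2461 m/s.
a = μg = 0.52 × 9.8 = 5.096 m/s².
Reaction distance = 23.2461 × 1.56 = 36.264 m.
Braking distance needed to stop: v²/(2a) = 540.381 / 10.192 = 53.020 m, so total needed = 36.264 + 53.020 = 89.284 m > 68 m — it cannot stop.
Distance remaining when braking begins: 68 − 36.264 = 31.736 m.
v² = v₀² − 2a·d = 540.381 − 2 × 5.096 × 31.736 = 216.928 m²/s².
v = √216.928 = 14.728 m/s.

No — it strikes the obstacle at 14.7 m/s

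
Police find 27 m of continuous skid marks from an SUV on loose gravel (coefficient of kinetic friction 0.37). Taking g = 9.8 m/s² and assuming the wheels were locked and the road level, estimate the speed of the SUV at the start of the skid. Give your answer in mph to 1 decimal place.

Initial speed ≈ 31.3 mph

Deceleration a = μg = 0.37 × 9.8 = 3.626 m/s².
v = √(2a·d) = √(2 × 3.626 × 27) = √195.804 = 13.9930 m/s.
= 13.9930 ÷ 0.44704 = 31.301 mph.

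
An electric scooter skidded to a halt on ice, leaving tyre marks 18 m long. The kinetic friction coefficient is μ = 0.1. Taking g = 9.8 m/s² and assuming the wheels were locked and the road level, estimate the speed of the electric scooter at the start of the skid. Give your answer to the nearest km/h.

Initial speed ≈ 21 km/h

Deceleration a = μg = 0.1 × 9.8 = 0.980 m/s².
v = √(2a·d) = √(2 × 0.980 × 18) = √35.280 = 5.9397 m/s.
= 5.9397 × 3.6 = 21.383 km/h.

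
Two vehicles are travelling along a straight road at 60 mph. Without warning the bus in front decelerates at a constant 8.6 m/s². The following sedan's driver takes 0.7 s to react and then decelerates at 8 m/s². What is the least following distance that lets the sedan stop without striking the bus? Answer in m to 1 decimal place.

60 mph × 0.44704 = 26.8224 m/s.
Leader travels v²/(2a_L) = 719.441 / 17.200 = 41.828 m before stopping.
Follower covers v·t_r = 26.8224 × 0.7 = 18.776 m while reacting, then v²/(2a_F) = 719.441 / 16.000 = 44.965 m while braking, for a total of 18.776 + 44.965 = 63.741 m.
Since a_F ≤ a_L and the follower starts braking later, the follower is never slower than the leader, so the closest approach is when both have stopped.
Minimum gap = 63.741 − 41.828 = 21.913 m.

Minimum gap ≈ 21.9 m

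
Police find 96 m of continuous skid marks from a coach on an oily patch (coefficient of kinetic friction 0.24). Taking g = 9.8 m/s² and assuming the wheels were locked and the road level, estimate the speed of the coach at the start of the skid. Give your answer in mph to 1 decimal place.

Initial speed ≈ 47.5 mph

Deceleration a = μg = 0.24 × 9.8 = 2.352 m/s².
v = √(2a·d) = √(2 × 2.352 × 96) = √451.584 = 21.2505 m/s.
= 21.2505 ÷ 0.44704 = 47.536 mph.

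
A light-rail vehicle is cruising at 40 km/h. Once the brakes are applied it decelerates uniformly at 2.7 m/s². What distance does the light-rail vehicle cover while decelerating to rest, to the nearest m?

40 km/h ÷ 3.6 = 11.1111 m/s.
Braking distance = v²/(2a) = 11.1111² / (2 × 2.700) = 123.457 / 5.400 = 22.862 m.

Braking distance ≈ 23 m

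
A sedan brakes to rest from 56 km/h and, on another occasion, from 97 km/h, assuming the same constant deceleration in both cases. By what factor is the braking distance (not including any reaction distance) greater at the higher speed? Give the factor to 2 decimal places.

Braking distance d = v²/(2a), so with a fixed, d ∝ v².
Factor = (97/56)² = 1.7321² = 3.0002.

Factor ≈ 3.00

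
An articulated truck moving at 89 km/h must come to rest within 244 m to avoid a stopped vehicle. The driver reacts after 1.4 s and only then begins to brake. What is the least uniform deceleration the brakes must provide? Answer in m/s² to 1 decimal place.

89 km/h ÷ 3.6 = 24.7222 m/s.
Distance covered during reaction = 24.7222 × 1.4 = 34.611 m.
Distance available for braking: 244 − 34.611 = 209.389 m.
v² = 2a·d ⇒ a = v²/(2d) = 24.7222² / (2 × 209.389) = 611.187 / 418.778 = 1.4595 m/s².

Required deceleration ≈ 1.5 m/s²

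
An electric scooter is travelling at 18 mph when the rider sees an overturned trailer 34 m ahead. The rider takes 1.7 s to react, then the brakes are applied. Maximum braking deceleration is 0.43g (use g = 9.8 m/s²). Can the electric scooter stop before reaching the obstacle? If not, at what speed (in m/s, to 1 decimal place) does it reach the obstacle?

Yes — it stops about 12.6 m short of the obstacle, so it never reaches it

18 mph × 0.44704 = 8.0467 m/s.
a = 0.43 × 9.8 = 4.214 m/s².
Reaction distance = 8.0467 × 1.7 = 13.679 m.
Braking distance = v²/(2a) = 64.749 / 8.428 = 7.683 m.
Total stopping distance = 13.679 + 7.683 = 21.362 m, vs 34 m available — it stops with 34 − 21.362 = 12.638 m to spare.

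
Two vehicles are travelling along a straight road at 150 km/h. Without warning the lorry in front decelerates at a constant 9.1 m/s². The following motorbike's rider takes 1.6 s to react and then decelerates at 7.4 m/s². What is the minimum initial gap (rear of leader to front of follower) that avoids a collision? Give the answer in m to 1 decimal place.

Minimum gap ≈ 88.6 m

150 km/h ÷ 3.6 = 41.6667 m/s.
Leader travels v²/(2a_L) = 1736.114 / 18.200 = 95.391 m before stopping.
Follower covers v·t_r = 41.6667 × 1.6 = 66.667 m while reacting, then v²/(2a_F) = 1736.114 / 14.800 = 117.305 m while braking, for a total of 66.667 + 117.305 = 183.972 m.
Since a_F ≤ a_L and the follower starts braking later, the follower is never slower than the leader, so the closest approach is when both have stopped.
Minimum gap = 183.972 − 95.391 = 88.581 m.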